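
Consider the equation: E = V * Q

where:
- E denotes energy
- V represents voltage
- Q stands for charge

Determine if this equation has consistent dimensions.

Yes

E (energy) has dimensions [L^2 M T^-2].
V (voltage) has dimensions [I^-1 L^2 M T^-3].
Q (charge) has dimensions [I T].

Left side: [L^2 M T^-2]
Right side: [L^2 M T^-2]

Both sides have the same dimensions, so the equation is dimensionally consistent.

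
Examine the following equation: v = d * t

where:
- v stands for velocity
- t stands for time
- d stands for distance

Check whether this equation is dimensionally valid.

No

v (velocity) has dimensions [L T^-1].
t (time) has dimensions [T].
d (distance) has dimensions [L].

Left side: [L T^-1]
Right side: [L T]

The two sides have different dimensions, so the equation is NOT dimensionally consistent.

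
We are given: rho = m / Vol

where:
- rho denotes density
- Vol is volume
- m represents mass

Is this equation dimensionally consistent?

Yes

rho (density) has dimensions [L^-3 M].
Vol (volume) has dimensions [L^3].
m (mass) has dimensions [M].

Left side: [L^-3 M]
Right side: [L^-3 M]

Both sides have the same dimensions, so the equation is dimensionally consistent.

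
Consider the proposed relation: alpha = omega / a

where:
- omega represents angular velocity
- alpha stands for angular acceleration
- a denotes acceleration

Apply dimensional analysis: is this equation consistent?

No

omega (angular velocity) has dimensions [T^-1].
alpha (angular acceleration) has dimensions [T^-2].
a (acceleration) has dimensions [L T^-2].

Left side: [T^-2]
Right side: [L^-1 T]

The two sides have different dimensions, so the equation is NOT dimensionally consistent.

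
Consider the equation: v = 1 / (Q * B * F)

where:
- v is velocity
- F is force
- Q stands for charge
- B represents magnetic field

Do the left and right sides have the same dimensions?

No

v (velocity) has dimensions [L T^-1].
F (force) has dimensions [L M T^-2].
Q (charge) has dimensions [I T].
B (magnetic field) has dimensions [I^-1 M T^-2].

Left side: [L T^-1]
Right side: [L^-1 M^-2 T^3]

The two sides have different dimensions, so the equation is NOT dimensionally consistent.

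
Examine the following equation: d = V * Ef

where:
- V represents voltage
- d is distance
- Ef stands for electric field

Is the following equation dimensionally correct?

No

V (voltage) has dimensions [I^-1 L^2 M T^-3].
d (distance) has dimensions [L].
Ef (electric field) has dimensions [I^-1 L M T^-3].

Left side: [L]
Right side: [I^-2 L^3 M^2 T^-6]

The two sides have different dimensions, so the equation is NOT dimensionally consistent.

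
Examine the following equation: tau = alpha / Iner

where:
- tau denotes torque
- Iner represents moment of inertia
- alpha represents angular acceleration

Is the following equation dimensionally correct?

No

tau (torque) has dimensions [L^2 M T^-2].
Iner (moment of inertia) has dimensions [L^2 M].
alpha (angular acceleration) has dimensions [T^-2].

Left side: [L^2 M T^-2]
Right side: [L^-2 M^-1 T^-2]

The two sides have different dimensions, so the equation is NOT dimensionally consistent.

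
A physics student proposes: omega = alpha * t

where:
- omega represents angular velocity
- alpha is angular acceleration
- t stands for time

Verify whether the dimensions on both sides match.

Yes

omega (angular velocity) has dimensions [T^-1].
alpha (angular acceleration) has dimensions [T^-2].
t (time) has dimensions [T].

Left side: [T^-1]
Right side: [T^-1]

Both sides have the same dimensions, so the equation is dimensionally consistent.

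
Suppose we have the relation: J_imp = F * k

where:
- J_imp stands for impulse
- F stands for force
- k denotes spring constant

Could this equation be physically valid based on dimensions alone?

No

J_imp (impulse) has dimensions [L M T^-1].
F (force) has dimensions [L M T^-2].
k (spring constant) has dimensions [M T^-2].

Left side: [L M T^-1]
Right side: [L M^2 T^-4]

The two sides have different dimensions, so the equation is NOT dimensionally consistent.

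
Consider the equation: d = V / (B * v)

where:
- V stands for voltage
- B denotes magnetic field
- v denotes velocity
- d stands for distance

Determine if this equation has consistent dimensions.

Yes

V (voltage) has dimensions [I^-1 L^2 M T^-3].
B (magnetic field) has dimensions [I^-1 M T^-2].
v (velocity) has dimensions [L T^-1].
d (distance) has dimensions [L].

Left side: [L]
Right side: [L]

Both sides have the same dimensions, so the equation is dimensionally consistent.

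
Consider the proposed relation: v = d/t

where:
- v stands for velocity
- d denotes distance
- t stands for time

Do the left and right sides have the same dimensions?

Yes

v (velocity) has dimensions [L T^-1].
d (distance) has dimensions [L].
t (time) has dimensions [T].

Left side: [L T^-1]
Right side: [L T^-1]

Both sides have the same dimensions, so the equation is dimensionally consistent.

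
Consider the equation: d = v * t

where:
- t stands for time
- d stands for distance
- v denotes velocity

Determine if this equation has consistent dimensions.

Yes

t (time) has dimensions [T].
d (distance) has dimensions [L].
v (velocity) has dimensions [L T^-1].

Left side: [L]
Right side: [L]

Both sides have the same dimensions, so the equation is dimensionally consistent.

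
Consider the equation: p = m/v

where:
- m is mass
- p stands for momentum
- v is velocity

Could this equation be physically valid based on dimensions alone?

No

m (mass) has dimensions [M].
p (momentum) has dimensions [L M T^-1].
v (velocity) has dimensions [L T^-1].

Left side: [L M T^-1]
Right side: [L^-1 M T]

The two sides have different dimensions, so the equation is NOT dimensionally consistent.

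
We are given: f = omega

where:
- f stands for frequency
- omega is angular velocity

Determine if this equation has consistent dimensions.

Yes

f (frequency) has dimensions [T^-1].
omega (angular velocity) has dimensions [T^-1].

Left side: [T^-1]
Right side: [T^-1]

Both sides have the same dimensions, so the equation is dimensionally consistent.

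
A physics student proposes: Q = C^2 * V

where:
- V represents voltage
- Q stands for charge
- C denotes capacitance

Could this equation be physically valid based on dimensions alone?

No

V (voltage) has dimensions [I^-1 L^2 M T^-3].
Q (charge) has dimensions [I T].
C (capacitance) has dimensions [I^2 L^-2 M^-1 T^4].

Left side: [I T]
Right side: [I^3 L^-2 M^-1 T^5]

The two sides have different dimensions, so the equation is NOT dimensionally consistent.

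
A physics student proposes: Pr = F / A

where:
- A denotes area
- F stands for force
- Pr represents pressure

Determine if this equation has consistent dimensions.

Yes

A (area) has dimensions [L^2].
F (force) has dimensions [L M T^-2].
Pr (pressure) has dimensions [L^-1 M T^-2].

Left side: [L^-1 M T^-2]
Right side: [L^-1 M T^-2]

Both sides have the same dimensions, so the equation is dimensionally consistent.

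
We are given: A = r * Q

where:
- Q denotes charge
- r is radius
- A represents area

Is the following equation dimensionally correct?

No

Q (charge) has dimensions [I T].
r (radius) has dimensions [L].
A (area) has dimensions [L^2].

Left side: [L^2]
Right side: [I L T]

The two sides have different dimensions, so the equation is NOT dimensionally consistent.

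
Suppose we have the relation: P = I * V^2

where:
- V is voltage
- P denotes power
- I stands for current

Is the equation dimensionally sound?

No

V (voltage) has dimensions [I^-1 L^2 M T^-3].
P (power) has dimensions [L^2 M T^-3].
I (current) has dimensions [I].

Left side: [L^2 M T^-3]
Right side: [I^-1 L^4 M^2 T^-6]

The two sides have different dimensions, so the equation is NOT dimensionally consistent.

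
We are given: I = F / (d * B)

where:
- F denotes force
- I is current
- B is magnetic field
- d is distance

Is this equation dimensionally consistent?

Yes

F (force) has dimensions [L M T^-2].
I (current) has dimensions [I].
B (magnetic field) has dimensions [I^-1 M T^-2].
d (distance) has dimensions [L].

Left side: [I]
Right side: [I]

Both sides have the same dimensions, so the equation is dimensionally consistent.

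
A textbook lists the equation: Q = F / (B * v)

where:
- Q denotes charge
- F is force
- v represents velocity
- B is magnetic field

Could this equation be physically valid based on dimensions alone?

Yes

Q (charge) has dimensions [I T].
F (force) has dimensions [L M T^-2].
v (velocity) has dimensions [L T^-1].
B (magnetic field) has dimensions [I^-1 M T^-2].

Left side: [I T]
Right side: [I T]

Both sides have the same dimensions, so the equation is dimensionally consistent.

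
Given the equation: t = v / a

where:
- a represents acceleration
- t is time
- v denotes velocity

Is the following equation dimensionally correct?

Yes

a (acceleration) has dimensions [L T^-2].
t (time) has dimensions [T].
v (velocity) has dimensions [L T^-1].

Left side: [T]
Right side: [T]

Both sides have the same dimensions, so the equation is dimensionally consistent.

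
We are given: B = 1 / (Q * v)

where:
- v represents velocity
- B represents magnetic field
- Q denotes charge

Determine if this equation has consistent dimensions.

No

v (velocity) has dimensions [L T^-1].
B (magnetic field) has dimensions [I^-1 M T^-2].
Q (charge) has dimensions [I T].

Left side: [I^-1 M T^-2]
Right side: [I^-1 L^-1]

The two sides have different dimensions, so the equation is NOT dimensionally consistent.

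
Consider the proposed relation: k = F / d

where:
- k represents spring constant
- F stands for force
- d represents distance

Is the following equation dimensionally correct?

Yes

k (spring constant) has dimensions [M T^-2].
F (force) has dimensions [L M T^-2].
d (distance) has dimensions [L].

Left side: [M T^-2]
Right side: [M T^-2]

Both sides have the same dimensions, so the equation is dimensionally consistent.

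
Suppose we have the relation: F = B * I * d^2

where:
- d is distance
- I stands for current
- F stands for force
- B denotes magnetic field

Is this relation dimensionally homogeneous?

No

d (distance) has dimensions [L].
I (current) has dimensions [I].
F (force) has dimensions [L M T^-2].
B (magnetic field) has dimensions [I^-1 M T^-2].

Left side: [L M T^-2]
Right side: [L^2 M T^-2]

The two sides have different dimensions, so the equation is NOT dimensionally consistent.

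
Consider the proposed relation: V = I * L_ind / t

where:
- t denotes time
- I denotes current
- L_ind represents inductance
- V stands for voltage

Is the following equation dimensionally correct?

Yes

t (time) has dimensions [T].
I (current) has dimensions [I].
L_ind (inductance) has dimensions [I^-2 L^2 M T^-2].
V (voltage) has dimensions [I^-1 L^2 M T^-3].

Left side: [I^-1 L^2 M T^-3]
Right side: [I^-1 L^2 M T^-3]

Both sides have the same dimensions, so the equation is dimensionally consistent.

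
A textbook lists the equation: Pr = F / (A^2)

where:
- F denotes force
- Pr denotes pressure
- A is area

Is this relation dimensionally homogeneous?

No

F (force) has dimensions [L M T^-2].
Pr (pressure) has dimensions [L^-1 M T^-2].
A (area) has dimensions [L^2].

Left side: [L^-1 M T^-2]
Right side: [L^-3 M T^-2]

The two sides have different dimensions, so the equation is NOT dimensionally consistent.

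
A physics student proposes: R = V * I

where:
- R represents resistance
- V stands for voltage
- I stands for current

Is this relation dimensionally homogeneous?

No

R (resistance) has dimensions [I^-2 L^2 M T^-3].
V (voltage) has dimensions [I^-1 L^2 M T^-3].
I (current) has dimensions [I].

Left side: [I^-2 L^2 M T^-3]
Right side: [L^2 M T^-3]

The two sides have different dimensions, so the equation is NOT dimensionally consistent.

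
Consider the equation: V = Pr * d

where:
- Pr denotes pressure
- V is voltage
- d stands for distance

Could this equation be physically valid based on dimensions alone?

No

Pr (pressure) has dimensions [L^-1 M T^-2].
V (voltage) has dimensions [I^-1 L^2 M T^-3].
d (distance) has dimensions [L].

Left side: [I^-1 L^2 M T^-3]
Right side: [M T^-2]

The two sides have different dimensions, so the equation is NOT dimensionally consistent.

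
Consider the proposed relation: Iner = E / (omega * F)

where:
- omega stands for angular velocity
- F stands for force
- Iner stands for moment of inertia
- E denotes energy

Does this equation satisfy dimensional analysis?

No

omega (angular velocity) has dimensions [T^-1].
F (force) has dimensions [L M T^-2].
Iner (moment of inertia) has dimensions [L^2 M].
E (energy) has dimensions [L^2 M T^-2].

Left side: [L^2 M]
Right side: [L T]

The two sides have different dimensions, so the equation is NOT dimensionally consistent.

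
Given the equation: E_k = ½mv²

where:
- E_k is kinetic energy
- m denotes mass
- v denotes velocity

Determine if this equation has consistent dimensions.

Yes

E_k (kinetic energy) has dimensions [L^2 M T^-2].
m (mass) has dimensions [M].
v (velocity) has dimensions [L T^-1].

Left side: [L^2 M T^-2]
Right side: [L^2 M T^-2]

Both sides have the same dimensions, so the equation is dimensionally consistent.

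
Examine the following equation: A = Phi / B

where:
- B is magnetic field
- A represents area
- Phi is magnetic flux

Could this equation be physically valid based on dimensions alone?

Yes

B (magnetic field) has dimensions [I^-1 M T^-2].
A (area) has dimensions [L^2].
Phi (magnetic flux) has dimensions [I^-1 L^2 M T^-2].

Left side: [L^2]
Right side: [L^2]

Both sides have the same dimensions, so the equation is dimensionally consistent.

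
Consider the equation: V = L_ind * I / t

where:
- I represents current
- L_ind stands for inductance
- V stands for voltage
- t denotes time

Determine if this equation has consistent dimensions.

Yes

I (current) has dimensions [I].
L_ind (inductance) has dimensions [I^-2 L^2 M T^-2].
V (voltage) has dimensions [I^-1 L^2 M T^-3].
t (time) has dimensions [T].

Left side: [I^-1 L^2 M T^-3]
Right side: [I^-1 L^2 M T^-3]

Both sides have the same dimensions, so the equation is dimensionally consistent.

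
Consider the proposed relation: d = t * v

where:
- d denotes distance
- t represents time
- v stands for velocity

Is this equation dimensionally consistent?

Yes

d (distance) has dimensions [L].
t (time) has dimensions [T].
v (velocity) has dimensions [L T^-1].

Left side: [L]
Right side: [L]

Both sides have the same dimensions, so the equation is dimensionally consistent.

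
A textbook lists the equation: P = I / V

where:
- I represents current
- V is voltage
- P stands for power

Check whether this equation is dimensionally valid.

No

I (current) has dimensions [I].
V (voltage) has dimensions [I^-1 L^2 M T^-3].
P (power) has dimensions [L^2 M T^-3].

Left side: [L^2 M T^-3]
Right side: [I^2 L^-2 M^-1 T^3]

The two sides have different dimensions, so the equation is NOT dimensionally consistent.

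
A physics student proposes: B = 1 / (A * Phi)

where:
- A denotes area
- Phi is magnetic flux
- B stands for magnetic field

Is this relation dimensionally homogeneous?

No

A (area) has dimensions [L^2].
Phi (magnetic flux) has dimensions [I^-1 L^2 M T^-2].
B (magnetic field) has dimensions [I^-1 M T^-2].

Left side: [I^-1 M T^-2]
Right side: [I L^-4 M^-1 T^2]

The two sides have different dimensions, so the equation is NOT dimensionally consistent.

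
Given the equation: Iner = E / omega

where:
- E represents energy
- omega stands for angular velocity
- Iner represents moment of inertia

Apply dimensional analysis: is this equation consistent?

No

E (energy) has dimensions [L^2 M T^-2].
omega (angular velocity) has dimensions [T^-1].
Iner (moment of inertia) has dimensions [L^2 M].

Left side: [L^2 M]
Right side: [L^2 M T^-1]

The two sides have different dimensions, so the equation is NOT dimensionally consistent.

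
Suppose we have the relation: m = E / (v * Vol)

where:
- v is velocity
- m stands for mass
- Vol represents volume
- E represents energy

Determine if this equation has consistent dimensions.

No

v (velocity) has dimensions [L T^-1].
m (mass) has dimensions [M].
Vol (volume) has dimensions [L^3].
E (energy) has dimensions [L^2 M T^-2].

Left side: [M]
Right side: [L^-2 M T^-1]

The two sides have different dimensions, so the equation is NOT dimensionally consistent.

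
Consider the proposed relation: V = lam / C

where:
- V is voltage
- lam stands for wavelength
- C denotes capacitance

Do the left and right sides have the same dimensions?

No

V (voltage) has dimensions [I^-1 L^2 M T^-3].
lam (wavelength) has dimensions [L].
C (capacitance) has dimensions [I^2 L^-2 M^-1 T^4].

Left side: [I^-1 L^2 M T^-3]
Right side: [I^-2 L^3 M T^-4]

The two sides have different dimensions, so the equation is NOT dimensionally consistent.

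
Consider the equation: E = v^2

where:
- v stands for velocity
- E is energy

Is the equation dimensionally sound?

No

v (velocity) has dimensions [L T^-1].
E (energy) has dimensions [L^2 M T^-2].

Left side: [L^2 M T^-2]
Right side: [L^2 T^-2]

The two sides have different dimensions, so the equation is NOT dimensionally consistent.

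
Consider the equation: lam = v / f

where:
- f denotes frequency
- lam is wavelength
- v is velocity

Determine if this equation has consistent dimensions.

Yes

f (frequency) has dimensions [T^-1].
lam (wavelength) has dimensions [L].
v (velocity) has dimensions [L T^-1].

Left side: [L]
Right side: [L]

Both sides have the same dimensions, so the equation is dimensionally consistent.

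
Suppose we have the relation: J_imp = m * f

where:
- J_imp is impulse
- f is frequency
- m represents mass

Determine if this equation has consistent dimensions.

No

J_imp (impulse) has dimensions [L M T^-1].
f (frequency) has dimensions [T^-1].
m (mass) has dimensions [M].

Left side: [L M T^-1]
Right side: [M T^-1]

The two sides have different dimensions, so the equation is NOT dimensionally consistent.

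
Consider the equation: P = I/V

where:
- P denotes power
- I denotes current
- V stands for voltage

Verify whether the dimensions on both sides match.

No

P (power) has dimensions [L^2 M T^-3].
I (current) has dimensions [I].
V (voltage) has dimensions [I^-1 L^2 M T^-3].

Left side: [L^2 M T^-3]
Right side: [I^2 L^-2 M^-1 T^3]

The two sides have different dimensions, so the equation is NOT dimensionally consistent.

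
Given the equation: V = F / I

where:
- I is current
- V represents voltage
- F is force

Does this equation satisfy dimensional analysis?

No

I (current) has dimensions [I].
V (voltage) has dimensions [I^-1 L^2 M T^-3].
F (force) has dimensions [L M T^-2].

Left side: [I^-1 L^2 M T^-3]
Right side: [I^-1 L M T^-2]

The two sides have different dimensions, so the equation is NOT dimensionally consistent.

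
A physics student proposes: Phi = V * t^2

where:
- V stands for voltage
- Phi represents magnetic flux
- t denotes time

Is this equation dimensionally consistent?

No

V (voltage) has dimensions [I^-1 L^2 M T^-3].
Phi (magnetic flux) has dimensions [I^-1 L^2 M T^-2].
t (time) has dimensions [T].

Left side: [I^-1 L^2 M T^-2]
Right side: [I^-1 L^2 M T^-1]

The two sides have different dimensions, so the equation is NOT dimensionally consistent.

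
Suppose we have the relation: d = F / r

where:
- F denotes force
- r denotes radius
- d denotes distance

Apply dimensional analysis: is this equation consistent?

No

F (force) has dimensions [L M T^-2].
r (radius) has dimensions [L].
d (distance) has dimensions [L].

Left side: [L]
Right side: [M T^-2]

The two sides have different dimensions, so the equation is NOT dimensionally consistent.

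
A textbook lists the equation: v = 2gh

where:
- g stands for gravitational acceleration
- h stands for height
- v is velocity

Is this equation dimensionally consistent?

No

g (gravitational acceleration) has dimensions [L T^-2].
h (height) has dimensions [L].
v (velocity) has dimensions [L T^-1].

Left side: [L T^-1]
Right side: [L^2 T^-2]

The two sides have different dimensions, so the equation is NOT dimensionally consistent.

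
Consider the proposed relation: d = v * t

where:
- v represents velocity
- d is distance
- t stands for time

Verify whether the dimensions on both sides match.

Yes

v (velocity) has dimensions [L T^-1].
d (distance) has dimensions [L].
t (time) has dimensions [T].

Left side: [L]
Right side: [L]

Both sides have the same dimensions, so the equation is dimensionally consistent.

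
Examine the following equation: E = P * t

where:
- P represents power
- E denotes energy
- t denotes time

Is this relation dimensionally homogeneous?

Yes

P (power) has dimensions [L^2 M T^-3].
E (energy) has dimensions [L^2 M T^-2].
t (time) has dimensions [T].

Left side: [L^2 M T^-2]
Right side: [L^2 M T^-2]

Both sides have the same dimensions, so the equation is dimensionally consistent.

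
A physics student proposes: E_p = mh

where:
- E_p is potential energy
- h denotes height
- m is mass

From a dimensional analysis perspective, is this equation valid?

No

E_p (potential energy) has dimensions [L^2 M T^-2].
h (height) has dimensions [L].
m (mass) has dimensions [M].

Left side: [L^2 M T^-2]
Right side: [L M]

The two sides have different dimensions, so the equation is NOT dimensionally consistent.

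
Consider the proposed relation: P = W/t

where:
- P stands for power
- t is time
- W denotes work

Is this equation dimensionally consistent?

Yes

P (power) has dimensions [L^2 M T^-3].
t (time) has dimensions [T].
W (work) has dimensions [L^2 M T^-2].

Left side: [L^2 M T^-3]
Right side: [L^2 M T^-3]

Both sides have the same dimensions, so the equation is dimensionally consistent.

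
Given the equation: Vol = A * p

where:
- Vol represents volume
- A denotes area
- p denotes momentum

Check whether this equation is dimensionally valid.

No

Vol (volume) has dimensions [L^3].
A (area) has dimensions [L^2].
p (momentum) has dimensions [L M T^-1].

Left side: [L^3]
Right side: [L^3 M T^-1]

The two sides have different dimensions, so the equation is NOT dimensionally consistent.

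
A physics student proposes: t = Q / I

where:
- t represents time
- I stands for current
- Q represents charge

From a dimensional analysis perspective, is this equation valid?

Yes

t (time) has dimensions [T].
I (current) has dimensions [I].
Q (charge) has dimensions [I T].

Left side: [T]
Right side: [T]

Both sides have the same dimensions, so the equation is dimensionally consistent.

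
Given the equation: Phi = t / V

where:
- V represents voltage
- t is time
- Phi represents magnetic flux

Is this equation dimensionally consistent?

No

V (voltage) has dimensions [I^-1 L^2 M T^-3].
t (time) has dimensions [T].
Phi (magnetic flux) has dimensions [I^-1 L^2 M T^-2].

Left side: [I^-1 L^2 M T^-2]
Right side: [I L^-2 M^-1 T^4]

The two sides have different dimensions, so the equation is NOT dimensionally consistent.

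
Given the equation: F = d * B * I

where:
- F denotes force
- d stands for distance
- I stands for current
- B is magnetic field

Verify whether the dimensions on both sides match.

Yes

F (force) has dimensions [L M T^-2].
d (distance) has dimensions [L].
I (current) has dimensions [I].
B (magnetic field) has dimensions [I^-1 M T^-2].

Left side: [L M T^-2]
Right side: [L M T^-2]

Both sides have the same dimensions, so the equation is dimensionally consistent.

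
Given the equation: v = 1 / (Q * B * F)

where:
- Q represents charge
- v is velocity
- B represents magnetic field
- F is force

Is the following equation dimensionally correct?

No

Q (charge) has dimensions [I T].
v (velocity) has dimensions [L T^-1].
B (magnetic field) has dimensions [I^-1 M T^-2].
F (force) has dimensions [L M T^-2].

Left side: [L T^-1]
Right side: [L^-1 M^-2 T^3]

The two sides have different dimensions, so the equation is NOT dimensionally consistent.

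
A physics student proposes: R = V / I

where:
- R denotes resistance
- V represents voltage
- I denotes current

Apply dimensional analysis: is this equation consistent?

Yes

R (resistance) has dimensions [I^-2 L^2 M T^-3].
V (voltage) has dimensions [I^-1 L^2 M T^-3].
I (current) has dimensions [I].

Left side: [I^-2 L^2 M T^-3]
Right side: [I^-2 L^2 M T^-3]

Both sides have the same dimensions, so the equation is dimensionally consistent.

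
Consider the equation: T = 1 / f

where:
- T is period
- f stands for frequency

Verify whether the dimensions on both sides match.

Yes

T (period) has dimensions [T].
f (frequency) has dimensions [T^-1].

Left side: [T]
Right side: [T]

Both sides have the same dimensions, so the equation is dimensionally consistent.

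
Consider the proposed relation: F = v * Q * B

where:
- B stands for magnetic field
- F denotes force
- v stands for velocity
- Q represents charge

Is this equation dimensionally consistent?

Yes

B (magnetic field) has dimensions [I^-1 M T^-2].
F (force) has dimensions [L M T^-2].
v (velocity) has dimensions [L T^-1].
Q (charge) has dimensions [I T].

Left side: [L M T^-2]
Right side: [L M T^-2]

Both sides have the same dimensions, so the equation is dimensionally consistent.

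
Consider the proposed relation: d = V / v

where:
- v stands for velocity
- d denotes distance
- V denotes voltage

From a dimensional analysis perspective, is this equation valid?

No

v (velocity) has dimensions [L T^-1].
d (distance) has dimensions [L].
V (voltage) has dimensions [I^-1 L^2 M T^-3].

Left side: [L]
Right side: [I^-1 L M T^-2]

The two sides have different dimensions, so the equation is NOT dimensionally consistent.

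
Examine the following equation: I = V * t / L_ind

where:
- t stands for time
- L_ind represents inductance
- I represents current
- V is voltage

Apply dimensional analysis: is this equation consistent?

Yes

t (time) has dimensions [T].
L_ind (inductance) has dimensions [I^-2 L^2 M T^-2].
I (current) has dimensions [I].
V (voltage) has dimensions [I^-1 L^2 M T^-3].

Left side: [I]
Right side: [I]

Both sides have the same dimensions, so the equation is dimensionally consistent.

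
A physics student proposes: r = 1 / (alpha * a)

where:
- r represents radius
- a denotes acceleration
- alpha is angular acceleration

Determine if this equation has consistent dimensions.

No

r (radius) has dimensions [L].
a (acceleration) has dimensions [L T^-2].
alpha (angular acceleration) has dimensions [T^-2].

Left side: [L]
Right side: [L^-1 T^4]

The two sides have different dimensions, so the equation is NOT dimensionally consistent.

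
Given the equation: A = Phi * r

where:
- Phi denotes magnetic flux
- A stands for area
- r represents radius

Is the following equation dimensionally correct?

No

Phi (magnetic flux) has dimensions [I^-1 L^2 M T^-2].
A (area) has dimensions [L^2].
r (radius) has dimensions [L].

Left side: [L^2]
Right side: [I^-1 L^3 M T^-2]

The two sides have different dimensions, so the equation is NOT dimensionally consistent.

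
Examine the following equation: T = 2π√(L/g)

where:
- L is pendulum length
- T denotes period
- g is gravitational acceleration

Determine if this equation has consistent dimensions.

Yes

L (pendulum length) has dimensions [L].
T (period) has dimensions [T].
g (gravitational acceleration) has dimensions [L T^-2].

Left side: [T]
Right side: [T]

Both sides have the same dimensions, so the equation is dimensionally consistent.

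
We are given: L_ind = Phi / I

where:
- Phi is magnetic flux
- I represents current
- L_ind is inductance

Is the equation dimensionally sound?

Yes

Phi (magnetic flux) has dimensions [I^-1 L^2 M T^-2].
I (current) has dimensions [I].
L_ind (inductance) has dimensions [I^-2 L^2 M T^-2].

Left side: [I^-2 L^2 M T^-2]
Right side: [I^-2 L^2 M T^-2]

Both sides have the same dimensions, so the equation is dimensionally consistent.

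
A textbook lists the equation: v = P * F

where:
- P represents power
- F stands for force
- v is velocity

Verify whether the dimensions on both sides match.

No

P (power) has dimensions [L^2 M T^-3].
F (force) has dimensions [L M T^-2].
v (velocity) has dimensions [L T^-1].

Left side: [L T^-1]
Right side: [L^3 M^2 T^-5]

The two sides have different dimensions, so the equation is NOT dimensionally consistent.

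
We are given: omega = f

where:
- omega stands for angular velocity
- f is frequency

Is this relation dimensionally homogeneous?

Yes

omega (angular velocity) has dimensions [T^-1].
f (frequency) has dimensions [T^-1].

Left side: [T^-1]
Right side: [T^-1]

Both sides have the same dimensions, so the equation is dimensionally consistent.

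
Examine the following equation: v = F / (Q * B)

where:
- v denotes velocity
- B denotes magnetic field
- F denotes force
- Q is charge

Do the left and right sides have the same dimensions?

Yes

v (velocity) has dimensions [L T^-1].
B (magnetic field) has dimensions [I^-1 M T^-2].
F (force) has dimensions [L M T^-2].
Q (charge) has dimensions [I T].

Left side: [L T^-1]
Right side: [L T^-1]

Both sides have the same dimensions, so the equation is dimensionally consistent.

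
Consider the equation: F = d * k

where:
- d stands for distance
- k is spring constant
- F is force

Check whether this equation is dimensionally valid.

Yes

d (distance) has dimensions [L].
k (spring constant) has dimensions [M T^-2].
F (force) has dimensions [L M T^-2].

Left side: [L M T^-2]
Right side: [L M T^-2]

Both sides have the same dimensions, so the equation is dimensionally consistent.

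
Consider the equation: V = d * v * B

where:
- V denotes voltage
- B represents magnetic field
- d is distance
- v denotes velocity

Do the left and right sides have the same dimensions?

Yes

V (voltage) has dimensions [I^-1 L^2 M T^-3].
B (magnetic field) has dimensions [I^-1 M T^-2].
d (distance) has dimensions [L].
v (velocity) has dimensions [L T^-1].

Left side: [I^-1 L^2 M T^-3]
Right side: [I^-1 L^2 M T^-3]

Both sides have the same dimensions, so the equation is dimensionally consistent.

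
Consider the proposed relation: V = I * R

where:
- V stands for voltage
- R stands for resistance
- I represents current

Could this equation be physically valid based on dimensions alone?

Yes

V (voltage) has dimensions [I^-1 L^2 M T^-3].
R (resistance) has dimensions [I^-2 L^2 M T^-3].
I (current) has dimensions [I].

Left side: [I^-1 L^2 M T^-3]
Right side: [I^-1 L^2 M T^-3]

Both sides have the same dimensions, so the equation is dimensionally consistent.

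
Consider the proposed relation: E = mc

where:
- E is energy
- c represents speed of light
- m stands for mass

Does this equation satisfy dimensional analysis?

No

E (energy) has dimensions [L^2 M T^-2].
c (speed of light) has dimensions [L T^-1].
m (mass) has dimensions [M].

Left side: [L^2 M T^-2]
Right side: [L M T^-1]

The two sides have different dimensions, so the equation is NOT dimensionally consistent.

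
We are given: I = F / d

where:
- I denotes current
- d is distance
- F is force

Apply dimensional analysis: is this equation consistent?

No

I (current) has dimensions [I].
d (distance) has dimensions [L].
F (force) has dimensions [L M T^-2].

Left side: [I]
Right side: [M T^-2]

The two sides have different dimensions, so the equation is NOT dimensionally consistent.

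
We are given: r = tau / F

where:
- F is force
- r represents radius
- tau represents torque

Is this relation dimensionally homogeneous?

Yes

F (force) has dimensions [L M T^-2].
r (radius) has dimensions [L].
tau (torque) has dimensions [L^2 M T^-2].

Left side: [L]
Right side: [L]

Both sides have the same dimensions, so the equation is dimensionally consistent.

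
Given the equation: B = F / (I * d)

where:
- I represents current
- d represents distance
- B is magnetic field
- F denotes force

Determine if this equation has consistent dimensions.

Yes

I (current) has dimensions [I].
d (distance) has dimensions [L].
B (magnetic field) has dimensions [I^-1 M T^-2].
F (force) has dimensions [L M T^-2].

Left side: [I^-1 M T^-2]
Right side: [I^-1 M T^-2]

Both sides have the same dimensions, so the equation is dimensionally consistent.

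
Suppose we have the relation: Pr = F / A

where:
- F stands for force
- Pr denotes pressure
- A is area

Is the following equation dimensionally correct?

Yes

F (force) has dimensions [L M T^-2].
Pr (pressure) has dimensions [L^-1 M T^-2].
A (area) has dimensions [L^2].

Left side: [L^-1 M T^-2]
Right side: [L^-1 M T^-2]

Both sides have the same dimensions, so the equation is dimensionally consistent.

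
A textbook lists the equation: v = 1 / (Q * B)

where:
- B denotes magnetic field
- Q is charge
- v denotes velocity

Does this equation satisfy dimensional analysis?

No

B (magnetic field) has dimensions [I^-1 M T^-2].
Q (charge) has dimensions [I T].
v (velocity) has dimensions [L T^-1].

Left side: [L T^-1]
Right side: [M^-1 T]

The two sides have different dimensions, so the equation is NOT dimensionally consistent.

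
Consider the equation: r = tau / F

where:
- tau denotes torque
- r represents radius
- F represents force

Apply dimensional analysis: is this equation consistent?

Yes

tau (torque) has dimensions [L^2 M T^-2].
r (radius) has dimensions [L].
F (force) has dimensions [L M T^-2].

Left side: [L]
Right side: [L]

Both sides have the same dimensions, so the equation is dimensionally consistent.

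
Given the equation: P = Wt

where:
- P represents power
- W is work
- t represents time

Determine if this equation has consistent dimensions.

No

P (power) has dimensions [L^2 M T^-3].
W (work) has dimensions [L^2 M T^-2].
t (time) has dimensions [T].

Left side: [L^2 M T^-3]
Right side: [L^2 M T^-1]

The two sides have different dimensions, so the equation is NOT dimensionally consistent.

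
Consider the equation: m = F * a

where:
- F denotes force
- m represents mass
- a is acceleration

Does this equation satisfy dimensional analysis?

No

F (force) has dimensions [L M T^-2].
m (mass) has dimensions [M].
a (acceleration) has dimensions [L T^-2].

Left side: [M]
Right side: [L^2 M T^-4]

The two sides have different dimensions, so the equation is NOT dimensionally consistent.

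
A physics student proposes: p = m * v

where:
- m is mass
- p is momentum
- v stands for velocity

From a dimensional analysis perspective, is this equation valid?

Yes

m (mass) has dimensions [M].
p (momentum) has dimensions [L M T^-1].
v (velocity) has dimensions [L T^-1].

Left side: [L M T^-1]
Right side: [L M T^-1]

Both sides have the same dimensions, so the equation is dimensionally consistent.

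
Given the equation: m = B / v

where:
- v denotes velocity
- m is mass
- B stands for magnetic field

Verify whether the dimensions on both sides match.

No

v (velocity) has dimensions [L T^-1].
m (mass) has dimensions [M].
B (magnetic field) has dimensions [I^-1 M T^-2].

Left side: [M]
Right side: [I^-1 L^-1 M T^-1]

The two sides have different dimensions, so the equation is NOT dimensionally consistent.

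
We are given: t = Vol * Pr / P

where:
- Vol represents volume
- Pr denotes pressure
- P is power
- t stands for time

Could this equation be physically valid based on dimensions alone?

Yes

Vol (volume) has dimensions [L^3].
Pr (pressure) has dimensions [L^-1 M T^-2].
P (power) has dimensions [L^2 M T^-3].
t (time) has dimensions [T].

Left side: [T]
Right side: [T]

Both sides have the same dimensions, so the equation is dimensionally consistent.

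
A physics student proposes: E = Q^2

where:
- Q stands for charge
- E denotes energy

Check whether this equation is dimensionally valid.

No

Q (charge) has dimensions [I T].
E (energy) has dimensions [L^2 M T^-2].

Left side: [L^2 M T^-2]
Right side: [I^2 T^2]

The two sides have different dimensions, so the equation is NOT dimensionally consistent.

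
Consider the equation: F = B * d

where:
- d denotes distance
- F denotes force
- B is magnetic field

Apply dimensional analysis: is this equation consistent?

No

d (distance) has dimensions [L].
F (force) has dimensions [L M T^-2].
B (magnetic field) has dimensions [I^-1 M T^-2].

Left side: [L M T^-2]
Right side: [I^-1 L M T^-2]

The two sides have different dimensions, so the equation is NOT dimensionally consistent.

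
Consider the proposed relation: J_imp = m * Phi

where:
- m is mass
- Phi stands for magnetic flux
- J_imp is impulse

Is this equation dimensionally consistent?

No

m (mass) has dimensions [M].
Phi (magnetic flux) has dimensions [I^-1 L^2 M T^-2].
J_imp (impulse) has dimensions [L M T^-1].

Left side: [L M T^-1]
Right side: [I^-1 L^2 M^2 T^-2]

The two sides have different dimensions, so the equation is NOT dimensionally consistent.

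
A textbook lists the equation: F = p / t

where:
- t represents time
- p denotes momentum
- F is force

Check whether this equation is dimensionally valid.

Yes

t (time) has dimensions [T].
p (momentum) has dimensions [L M T^-1].
F (force) has dimensions [L M T^-2].

Left side: [L M T^-2]
Right side: [L M T^-2]

Both sides have the same dimensions, so the equation is dimensionally consistent.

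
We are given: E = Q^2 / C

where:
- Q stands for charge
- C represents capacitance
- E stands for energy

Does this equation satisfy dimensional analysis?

Yes

Q (charge) has dimensions [I T].
C (capacitance) has dimensions [I^2 L^-2 M^-1 T^4].
E (energy) has dimensions [L^2 M T^-2].

Left side: [L^2 M T^-2]
Right side: [L^2 M T^-2]

Both sides have the same dimensions, so the equation is dimensionally consistent.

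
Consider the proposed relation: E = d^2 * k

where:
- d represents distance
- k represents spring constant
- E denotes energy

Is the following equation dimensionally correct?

Yes

d (distance) has dimensions [L].
k (spring constant) has dimensions [M T^-2].
E (energy) has dimensions [L^2 M T^-2].

Left side: [L^2 M T^-2]
Right side: [L^2 M T^-2]

Both sides have the same dimensions, so the equation is dimensionally consistent.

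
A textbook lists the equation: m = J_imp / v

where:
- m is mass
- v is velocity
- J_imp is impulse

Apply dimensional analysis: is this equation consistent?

Yes

m (mass) has dimensions [M].
v (velocity) has dimensions [L T^-1].
J_imp (impulse) has dimensions [L M T^-1].

Left side: [M]
Right side: [M]

Both sides have the same dimensions, so the equation is dimensionally consistent.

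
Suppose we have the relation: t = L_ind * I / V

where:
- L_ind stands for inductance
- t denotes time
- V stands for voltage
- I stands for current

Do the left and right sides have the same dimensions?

Yes

L_ind (inductance) has dimensions [I^-2 L^2 M T^-2].
t (time) has dimensions [T].
V (voltage) has dimensions [I^-1 L^2 M T^-3].
I (current) has dimensions [I].

Left side: [T]
Right side: [T]

Both sides have the same dimensions, so the equation is dimensionally consistent.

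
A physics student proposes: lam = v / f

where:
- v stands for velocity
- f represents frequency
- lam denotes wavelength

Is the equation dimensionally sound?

Yes

v (velocity) has dimensions [L T^-1].
f (frequency) has dimensions [T^-1].
lam (wavelength) has dimensions [L].

Left side: [L]
Right side: [L]

Both sides have the same dimensions, so the equation is dimensionally consistent.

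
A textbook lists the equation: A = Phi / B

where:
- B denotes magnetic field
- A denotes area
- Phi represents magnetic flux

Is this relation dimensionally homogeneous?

Yes

B (magnetic field) has dimensions [I^-1 M T^-2].
A (area) has dimensions [L^2].
Phi (magnetic flux) has dimensions [I^-1 L^2 M T^-2].

Left side: [L^2]
Right side: [L^2]

Both sides have the same dimensions, so the equation is dimensionally consistent.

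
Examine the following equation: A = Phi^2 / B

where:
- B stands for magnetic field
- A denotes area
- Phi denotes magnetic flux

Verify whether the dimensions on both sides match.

No

B (magnetic field) has dimensions [I^-1 M T^-2].
A (area) has dimensions [L^2].
Phi (magnetic flux) has dimensions [I^-1 L^2 M T^-2].

Left side: [L^2]
Right side: [I^-1 L^4 M T^-2]

The two sides have different dimensions, so the equation is NOT dimensionally consistent.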